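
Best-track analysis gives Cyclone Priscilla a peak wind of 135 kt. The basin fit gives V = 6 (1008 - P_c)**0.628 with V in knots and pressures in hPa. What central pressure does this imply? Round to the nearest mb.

866 mb

ΔP = (V / 6)^(1/0.628) = (135/6)^1.592.
135/6 = 22.500; 22.500^1.592 ≈ 142.28 mb.
P_c = 1008 − 142.28 = 865.72 ≈ 866 mb.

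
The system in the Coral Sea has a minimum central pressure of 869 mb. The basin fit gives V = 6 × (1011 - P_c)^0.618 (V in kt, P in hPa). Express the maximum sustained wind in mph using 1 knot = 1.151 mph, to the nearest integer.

148 mph

ΔP = 1011 − 869 = 142 mb.
V ≈ 6 × 142^0.618 = 6 × 21.385 ≈ 128.311 kt.
128.311 × 1.151 ≈ 147.69 mph → 148 mph.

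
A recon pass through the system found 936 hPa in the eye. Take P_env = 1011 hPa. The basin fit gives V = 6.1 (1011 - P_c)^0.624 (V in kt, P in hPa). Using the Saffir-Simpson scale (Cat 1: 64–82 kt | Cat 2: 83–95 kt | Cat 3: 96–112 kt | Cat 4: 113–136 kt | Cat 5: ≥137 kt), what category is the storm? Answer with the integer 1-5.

ΔP = 1011 − 936 = 75 hPa.
V ≈ 6.1 × 75^0.624 = 6.1 × 14.79 ≈ 90 kt.
90 kt falls in the Category 2 band.

2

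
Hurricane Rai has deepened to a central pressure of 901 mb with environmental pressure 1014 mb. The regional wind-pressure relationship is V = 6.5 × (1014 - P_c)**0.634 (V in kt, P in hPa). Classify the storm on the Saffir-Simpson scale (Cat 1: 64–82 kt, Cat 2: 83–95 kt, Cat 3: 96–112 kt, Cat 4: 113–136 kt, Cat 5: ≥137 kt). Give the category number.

ΔP = 1014 − 901 = 113 mb.
V ≈ 6.5 × 113^0.634 = 6.5 × 20.03 ≈ 130 kt.
130 kt falls in the Category 4 band.

4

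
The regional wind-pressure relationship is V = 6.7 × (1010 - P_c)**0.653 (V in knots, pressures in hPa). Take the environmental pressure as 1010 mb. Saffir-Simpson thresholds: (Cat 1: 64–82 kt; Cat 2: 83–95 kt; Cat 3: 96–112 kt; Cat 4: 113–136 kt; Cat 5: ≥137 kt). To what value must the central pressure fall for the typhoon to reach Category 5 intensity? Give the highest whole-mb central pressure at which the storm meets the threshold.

Category 5 begins at V = 137 kt.
Required ΔP = (137/6.7)^(1/0.653) = 20.448^1.531 ≈ 101.65 mb.
P_c ≤ 1010 − 101.65 = 908.35, so the highest integer P_c is 908 mb.

908 mb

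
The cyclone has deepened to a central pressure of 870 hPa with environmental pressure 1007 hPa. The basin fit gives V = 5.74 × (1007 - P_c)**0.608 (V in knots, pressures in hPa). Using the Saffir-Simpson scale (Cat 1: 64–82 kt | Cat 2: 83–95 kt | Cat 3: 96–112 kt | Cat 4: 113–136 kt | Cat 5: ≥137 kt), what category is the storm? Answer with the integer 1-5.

ΔP = 1007 − 870 = 137 hPa.
V ≈ 5.74 × 137^0.608 = 5.74 × 19.91 ≈ 114 kt.
114 kt falls in the Category 4 band.

4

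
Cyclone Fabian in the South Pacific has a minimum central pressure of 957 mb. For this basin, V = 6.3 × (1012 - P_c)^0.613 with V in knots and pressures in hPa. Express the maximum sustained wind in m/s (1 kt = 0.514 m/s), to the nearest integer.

ΔP = 1012 − 957 = 55 mb.
V ≈ 6.3 × 55^0.613 = 6.3 × 11.664 ≈ 73.482 kt.
73.482 × 0.514 ≈ 37.77 m/s → 38 m/s.

38 m/s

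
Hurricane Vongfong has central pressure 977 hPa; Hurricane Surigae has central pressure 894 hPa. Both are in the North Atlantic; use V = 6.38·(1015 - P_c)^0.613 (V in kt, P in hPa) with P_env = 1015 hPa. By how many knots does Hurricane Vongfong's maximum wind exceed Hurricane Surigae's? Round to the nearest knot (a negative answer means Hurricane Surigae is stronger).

Hurricane Vongfong: ΔP = 38; V ≈ 6.38 × 38^0.613 ≈ 59.32 kt.
Hurricane Surigae: ΔP = 121; V ≈ 6.38 × 121^0.613 ≈ 120.66 kt.
Difference ≈ 59.32 − 120.66 = -61.34 → -61 kt.

-61 kt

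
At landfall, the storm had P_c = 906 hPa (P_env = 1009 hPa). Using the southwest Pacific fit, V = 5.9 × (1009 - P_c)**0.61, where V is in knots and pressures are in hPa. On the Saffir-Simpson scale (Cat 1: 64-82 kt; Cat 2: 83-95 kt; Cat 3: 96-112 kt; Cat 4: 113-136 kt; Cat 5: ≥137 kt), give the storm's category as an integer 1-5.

3

ΔP = 1009 − 906 = 103 hPa.
V ≈ 5.9 × 103^0.61 = 5.9 × 16.90 ≈ 100 kt.
100 kt falls in the Category 3 band.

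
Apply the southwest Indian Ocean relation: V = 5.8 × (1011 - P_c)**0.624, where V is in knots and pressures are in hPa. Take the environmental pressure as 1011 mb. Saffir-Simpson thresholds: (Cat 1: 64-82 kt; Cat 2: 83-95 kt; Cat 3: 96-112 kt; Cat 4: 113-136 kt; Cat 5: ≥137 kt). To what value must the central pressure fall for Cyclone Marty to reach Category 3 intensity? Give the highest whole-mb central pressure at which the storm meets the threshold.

921 mb

Category 3 begins at V = 96 kt.
Required ΔP = (96/5.8)^(1/0.624) = 16.552^1.603 ≈ 89.80 mb.
P_c ≤ 1011 − 89.80 = 921.20, so the highest integer P_c is 921 mb.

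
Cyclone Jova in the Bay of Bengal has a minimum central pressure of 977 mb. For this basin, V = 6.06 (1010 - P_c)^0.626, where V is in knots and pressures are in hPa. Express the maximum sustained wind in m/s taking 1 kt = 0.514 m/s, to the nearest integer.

ΔP = 1010 − 977 = 33 mb.
V ≈ 6.06 × 33^0.626 = 6.06 × 8.925 ≈ 54.083 kt.
54.083 × 0.514 ≈ 27.80 m/s → 28 m/s.

28 m/s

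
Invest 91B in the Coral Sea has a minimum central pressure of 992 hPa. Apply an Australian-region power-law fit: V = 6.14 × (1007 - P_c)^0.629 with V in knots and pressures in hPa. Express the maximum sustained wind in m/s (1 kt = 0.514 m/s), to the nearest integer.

ΔP = 1007 − 992 = 15 hPa.
V ≈ 6.14 × 15^0.629 = 6.14 × 5.492 ≈ 33.723 kt.
33.723 × 0.514 ≈ 17.33 m/s → 17 m/s.

17 m/s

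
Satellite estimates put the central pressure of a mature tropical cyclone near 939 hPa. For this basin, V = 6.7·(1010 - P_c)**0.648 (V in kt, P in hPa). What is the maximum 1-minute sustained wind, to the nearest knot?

106 kt

ΔP = 1010 − 939 = 71 hPa.
71^0.648 ≈ 15.835.
V ≈ 6.7 × 15.835 ≈ 106.1 kt.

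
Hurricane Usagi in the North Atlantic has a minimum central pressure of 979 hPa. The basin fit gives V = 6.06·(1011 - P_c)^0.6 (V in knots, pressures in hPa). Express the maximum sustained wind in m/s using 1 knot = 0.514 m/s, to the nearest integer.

ΔP = 1011 − 979 = 32 hPa.
V ≈ 6.06 × 32^0.6 = 6.06 × 8.000 ≈ 48.480 kt.
48.480 × 0.514 ≈ 24.92 m/s → 25 m/s.

25 m/s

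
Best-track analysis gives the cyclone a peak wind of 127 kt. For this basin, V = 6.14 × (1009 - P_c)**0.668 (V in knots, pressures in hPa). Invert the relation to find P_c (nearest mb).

ΔP = (V / 6.14)^(1/0.668) = (127/6.14)^1.497.
127/6.14 = 20.684; 20.684^1.497 ≈ 93.22 mb.
P_c = 1009 − 93.22 = 915.78 ≈ 916 mb.

916 mb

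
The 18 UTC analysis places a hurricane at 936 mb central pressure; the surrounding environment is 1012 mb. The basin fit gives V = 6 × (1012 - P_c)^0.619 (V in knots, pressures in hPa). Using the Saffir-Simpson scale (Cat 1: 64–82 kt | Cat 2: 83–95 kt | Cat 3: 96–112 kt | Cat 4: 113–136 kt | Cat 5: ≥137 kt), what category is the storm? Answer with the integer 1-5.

2

ΔP = 1012 − 936 = 76 mb.
V ≈ 6 × 76^0.619 = 6 × 14.60 ≈ 88 kt.
88 kt falls in the Category 2 band.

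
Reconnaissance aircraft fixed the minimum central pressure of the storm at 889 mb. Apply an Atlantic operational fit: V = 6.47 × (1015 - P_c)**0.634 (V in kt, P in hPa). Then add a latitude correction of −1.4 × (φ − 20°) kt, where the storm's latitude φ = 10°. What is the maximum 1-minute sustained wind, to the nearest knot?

ΔP = 1015 − 889 = 126 mb.
126^0.634 ≈ 21.460.
V ≈ 6.47 × 21.460 ≈ 138.8 kt.
Latitude correction: −1.4 × (10 − 20) = 14 kt.
Corrected V ≈ 152.8 kt → 153 kt.

153 kt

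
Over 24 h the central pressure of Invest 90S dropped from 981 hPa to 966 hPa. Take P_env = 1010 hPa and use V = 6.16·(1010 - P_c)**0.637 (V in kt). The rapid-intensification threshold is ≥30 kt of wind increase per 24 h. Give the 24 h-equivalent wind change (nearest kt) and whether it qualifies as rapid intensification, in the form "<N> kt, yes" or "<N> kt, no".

16 kt, no

V₁: ΔP = 29, V ≈ 6.16 × 29^0.637 ≈ 52.62 kt.
V₂: ΔP = 44, V ≈ 6.16 × 44^0.637 ≈ 68.62 kt.
ΔV over 24 h = 16.00 kt → 24 h equivalent = 16.00 × 24/24 ≈ 16.00 kt.
16 kt < 30 kt ⇒ not rapid intensification.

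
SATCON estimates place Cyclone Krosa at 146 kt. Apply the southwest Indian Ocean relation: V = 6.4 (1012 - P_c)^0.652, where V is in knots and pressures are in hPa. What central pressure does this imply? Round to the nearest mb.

891 mb

ΔP = (V / 6.4)^(1/0.652) = (146/6.4)^1.534.
146/6.4 = 22.812; 22.812^1.534 ≈ 121.08 mb.
P_c = 1012 − 121.08 = 890.92 ≈ 891 mb.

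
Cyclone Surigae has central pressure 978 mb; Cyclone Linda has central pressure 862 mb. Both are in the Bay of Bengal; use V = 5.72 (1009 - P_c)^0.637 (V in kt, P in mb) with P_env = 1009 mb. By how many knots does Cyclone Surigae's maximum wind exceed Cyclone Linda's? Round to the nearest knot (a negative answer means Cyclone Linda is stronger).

Cyclone Surigae: ΔP = 31; V ≈ 5.72 × 31^0.637 ≈ 50.98 kt.
Cyclone Linda: ΔP = 147; V ≈ 5.72 × 147^0.637 ≈ 137.40 kt.
Difference ≈ 50.98 − 137.40 = -86.42 → -86 kt.

-86 kt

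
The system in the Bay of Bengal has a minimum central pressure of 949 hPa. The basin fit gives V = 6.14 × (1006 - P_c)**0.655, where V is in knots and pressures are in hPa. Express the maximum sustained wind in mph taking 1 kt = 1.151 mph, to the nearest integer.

ΔP = 1006 − 949 = 57 hPa.
V ≈ 6.14 × 57^0.655 = 6.14 × 14.129 ≈ 86.749 kt.
86.749 × 1.151 ≈ 99.85 mph → 100 mph.

100 mph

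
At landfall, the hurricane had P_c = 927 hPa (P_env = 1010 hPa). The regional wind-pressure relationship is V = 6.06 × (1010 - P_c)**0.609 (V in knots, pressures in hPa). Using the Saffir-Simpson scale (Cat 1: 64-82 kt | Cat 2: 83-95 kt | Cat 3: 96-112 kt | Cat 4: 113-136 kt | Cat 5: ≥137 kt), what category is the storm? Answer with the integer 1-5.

ΔP = 1010 − 927 = 83 hPa.
V ≈ 6.06 × 83^0.609 = 6.06 × 14.75 ≈ 89 kt.
89 kt falls in the Category 2 band.

2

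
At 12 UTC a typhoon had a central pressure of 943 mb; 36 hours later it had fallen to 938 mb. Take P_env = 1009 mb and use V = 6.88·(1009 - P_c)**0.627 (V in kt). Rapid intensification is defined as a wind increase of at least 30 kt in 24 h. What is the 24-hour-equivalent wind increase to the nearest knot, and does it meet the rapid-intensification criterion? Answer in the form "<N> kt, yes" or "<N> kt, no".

3 kt, no

V₁: ΔP = 66, V ≈ 6.88 × 66^0.627 ≈ 95.16 kt.
V₂: ΔP = 71, V ≈ 6.88 × 71^0.627 ≈ 99.62 kt.
ΔV over 36 h = 4.46 kt → 24 h equivalent = 4.46 × 24/36 ≈ 2.97 kt.
3 kt < 30 kt ⇒ not rapid intensification.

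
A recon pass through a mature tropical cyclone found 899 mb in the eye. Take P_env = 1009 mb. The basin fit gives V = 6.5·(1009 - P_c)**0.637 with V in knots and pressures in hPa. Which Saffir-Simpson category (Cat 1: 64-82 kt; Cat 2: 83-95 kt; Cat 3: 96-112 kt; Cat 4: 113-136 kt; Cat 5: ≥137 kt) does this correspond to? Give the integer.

ΔP = 1009 − 899 = 110 mb.
V ≈ 6.5 × 110^0.637 = 6.5 × 19.97 ≈ 130 kt.
130 kt falls in the Category 4 band.

4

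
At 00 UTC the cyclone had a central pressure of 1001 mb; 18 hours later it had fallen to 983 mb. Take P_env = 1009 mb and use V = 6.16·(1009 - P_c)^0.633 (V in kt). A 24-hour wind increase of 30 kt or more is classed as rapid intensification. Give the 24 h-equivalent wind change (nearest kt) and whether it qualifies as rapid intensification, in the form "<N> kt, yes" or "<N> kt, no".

34 kt, yes

V₁: ΔP = 8, V ≈ 6.16 × 8^0.633 ≈ 22.97 kt.
V₂: ΔP = 26, V ≈ 6.16 × 26^0.633 ≈ 48.45 kt.
ΔV over 18 h = 25.48 kt → 24 h equivalent = 25.48 × 24/18 ≈ 33.97 kt.
34 kt ≥ 30 kt ⇒ rapid intensification.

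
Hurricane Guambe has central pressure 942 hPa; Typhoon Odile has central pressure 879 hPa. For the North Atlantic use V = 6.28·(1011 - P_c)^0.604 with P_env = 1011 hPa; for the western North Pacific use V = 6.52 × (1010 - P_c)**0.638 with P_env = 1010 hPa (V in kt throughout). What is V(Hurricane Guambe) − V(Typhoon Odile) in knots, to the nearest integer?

Hurricane Guambe: ΔP = 69; V ≈ 6.28 × 69^0.604 ≈ 81.03 kt.
Typhoon Odile: ΔP = 131; V ≈ 6.52 × 131^0.638 ≈ 146.24 kt.
Difference ≈ 81.03 − 146.24 = -65.21 → -65 kt.

-65 kt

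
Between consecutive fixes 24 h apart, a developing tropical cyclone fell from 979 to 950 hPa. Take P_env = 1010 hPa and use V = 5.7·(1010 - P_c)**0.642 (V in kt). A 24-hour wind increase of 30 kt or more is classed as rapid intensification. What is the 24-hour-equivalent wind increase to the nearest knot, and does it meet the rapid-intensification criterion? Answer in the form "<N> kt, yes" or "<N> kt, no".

V₁: ΔP = 31, V ≈ 5.7 × 31^0.642 ≈ 51.68 kt.
V₂: ΔP = 60, V ≈ 5.7 × 60^0.642 ≈ 78.97 kt.
ΔV over 24 h = 27.29 kt → 24 h equivalent = 27.29 × 24/24 ≈ 27.29 kt.
27 kt < 30 kt ⇒ not rapid intensification.

27 kt, no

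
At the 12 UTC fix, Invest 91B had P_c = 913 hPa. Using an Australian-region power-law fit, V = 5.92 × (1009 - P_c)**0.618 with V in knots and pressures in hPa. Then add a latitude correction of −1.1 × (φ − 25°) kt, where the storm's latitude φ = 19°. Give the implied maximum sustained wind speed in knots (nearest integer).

ΔP = 1009 − 913 = 96 hPa.
96^0.618 ≈ 16.790.
V ≈ 5.92 × 16.790 ≈ 99.4 kt.
Latitude correction: −1.1 × (19 − 25) = 6.6 kt.
Corrected V ≈ 106 kt → 106 kt.

106 kt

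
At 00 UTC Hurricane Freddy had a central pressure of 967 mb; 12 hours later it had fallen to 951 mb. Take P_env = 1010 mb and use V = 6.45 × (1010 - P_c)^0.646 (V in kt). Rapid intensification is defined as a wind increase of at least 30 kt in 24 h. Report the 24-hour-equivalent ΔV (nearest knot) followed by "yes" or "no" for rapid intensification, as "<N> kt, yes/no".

33 kt, yes

V₁: ΔP = 43, V ≈ 6.45 × 43^0.646 ≈ 73.25 kt.
V₂: ΔP = 59, V ≈ 6.45 × 59^0.646 ≈ 89.85 kt.
ΔV over 12 h = 16.60 kt → 24 h equivalent = 16.60 × 24/12 ≈ 33.20 kt.
33 kt ≥ 30 kt ⇒ rapid intensification.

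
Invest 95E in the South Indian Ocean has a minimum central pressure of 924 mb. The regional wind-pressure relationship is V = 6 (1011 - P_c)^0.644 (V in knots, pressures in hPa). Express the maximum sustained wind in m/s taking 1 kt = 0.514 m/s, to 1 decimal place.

ΔP = 1011 − 924 = 87 mb.
V ≈ 6 × 87^0.644 = 6 × 17.744 ≈ 106.464 kt.
106.464 × 0.514 ≈ 54.72 m/s → 54.7 m/s.

54.7 m/s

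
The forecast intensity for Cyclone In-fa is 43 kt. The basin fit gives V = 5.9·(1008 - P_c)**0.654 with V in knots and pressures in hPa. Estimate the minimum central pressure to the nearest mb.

987 mb

ΔP = (V / 5.9)^(1/0.654) = (43/5.9)^1.529.
43/5.9 = 7.288; 7.288^1.529 ≈ 20.84 mb.
P_c = 1008 − 20.84 = 987.16 ≈ 987 mb.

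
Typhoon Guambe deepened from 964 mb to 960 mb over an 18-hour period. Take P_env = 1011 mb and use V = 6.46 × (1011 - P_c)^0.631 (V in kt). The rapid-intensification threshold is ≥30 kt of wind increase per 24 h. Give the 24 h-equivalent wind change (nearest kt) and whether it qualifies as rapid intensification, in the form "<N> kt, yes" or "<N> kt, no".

5 kt, no

V₁: ΔP = 47, V ≈ 6.46 × 47^0.631 ≈ 73.34 kt.
V₂: ΔP = 51, V ≈ 6.46 × 51^0.631 ≈ 77.22 kt.
ΔV over 18 h = 3.88 kt → 24 h equivalent = 3.88 × 24/18 ≈ 5.17 kt.
5 kt < 30 kt ⇒ not rapid intensification.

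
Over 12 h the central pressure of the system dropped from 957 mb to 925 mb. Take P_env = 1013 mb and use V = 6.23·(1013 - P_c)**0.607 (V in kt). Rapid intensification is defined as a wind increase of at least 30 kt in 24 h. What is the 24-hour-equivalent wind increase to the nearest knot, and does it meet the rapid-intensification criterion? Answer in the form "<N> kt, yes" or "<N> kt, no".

45 kt, yes

V₁: ΔP = 56, V ≈ 6.23 × 56^0.607 ≈ 71.72 kt.
V₂: ΔP = 88, V ≈ 6.23 × 88^0.607 ≈ 94.36 kt.
ΔV over 12 h = 22.64 kt → 24 h equivalent = 22.64 × 24/12 ≈ 45.28 kt.
45 kt ≥ 30 kt ⇒ rapid intensification.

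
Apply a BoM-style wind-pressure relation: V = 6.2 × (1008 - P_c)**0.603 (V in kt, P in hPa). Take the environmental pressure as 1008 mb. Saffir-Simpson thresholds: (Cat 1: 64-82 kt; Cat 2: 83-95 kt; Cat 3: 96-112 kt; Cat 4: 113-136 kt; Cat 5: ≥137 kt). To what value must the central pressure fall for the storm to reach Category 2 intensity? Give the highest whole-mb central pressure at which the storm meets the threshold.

934 mb

Category 2 begins at V = 83 kt.
Required ΔP = (83/6.2)^(1/0.603) = 13.387^1.658 ≈ 73.87 mb.
P_c ≤ 1008 − 73.87 = 934.13, so the highest integer P_c is 934 mb.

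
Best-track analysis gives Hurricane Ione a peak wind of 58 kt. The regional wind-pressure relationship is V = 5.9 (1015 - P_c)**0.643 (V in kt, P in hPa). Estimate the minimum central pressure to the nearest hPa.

980 hPa

ΔP = (V / 5.9)^(1/0.643) = (58/5.9)^1.555.
58/5.9 = 9.831; 9.831^1.555 ≈ 34.97 hPa.
P_c = 1015 − 34.97 = 980.03 ≈ 980 hPa.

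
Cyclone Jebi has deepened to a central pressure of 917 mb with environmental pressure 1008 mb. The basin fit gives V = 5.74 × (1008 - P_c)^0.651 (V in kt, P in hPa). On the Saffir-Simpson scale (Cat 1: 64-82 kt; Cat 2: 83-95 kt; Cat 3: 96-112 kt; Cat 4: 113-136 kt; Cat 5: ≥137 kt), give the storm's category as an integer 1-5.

3

ΔP = 1008 − 917 = 91 mb.
V ≈ 5.74 × 91^0.651 = 5.74 × 18.85 ≈ 108 kt.
108 kt falls in the Category 3 band.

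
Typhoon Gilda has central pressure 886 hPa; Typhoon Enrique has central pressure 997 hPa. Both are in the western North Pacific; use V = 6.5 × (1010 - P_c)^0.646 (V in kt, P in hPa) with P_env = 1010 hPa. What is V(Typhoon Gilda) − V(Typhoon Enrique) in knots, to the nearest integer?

112 kt

Typhoon Gilda: ΔP = 124; V ≈ 6.5 × 124^0.646 ≈ 146.31 kt.
Typhoon Enrique: ΔP = 13; V ≈ 6.5 × 13^0.646 ≈ 34.08 kt.
Difference ≈ 146.31 − 34.08 = 112.23 → 112 kt.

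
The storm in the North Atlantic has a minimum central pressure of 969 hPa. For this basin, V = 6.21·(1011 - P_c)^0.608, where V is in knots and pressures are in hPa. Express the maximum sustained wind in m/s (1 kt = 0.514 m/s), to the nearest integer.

31 m/s

ΔP = 1011 − 969 = 42 hPa.
V ≈ 6.21 × 42^0.608 = 6.21 × 9.704 ≈ 60.260 kt.
60.260 × 0.514 ≈ 30.97 m/s → 31 m/s.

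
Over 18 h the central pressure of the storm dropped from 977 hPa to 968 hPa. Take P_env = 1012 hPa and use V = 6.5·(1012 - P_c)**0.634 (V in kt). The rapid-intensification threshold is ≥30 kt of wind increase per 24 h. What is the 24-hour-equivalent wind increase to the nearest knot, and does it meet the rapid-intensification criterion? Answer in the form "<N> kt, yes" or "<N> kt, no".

13 kt, no

V₁: ΔP = 35, V ≈ 6.5 × 35^0.634 ≈ 61.92 kt.
V₂: ΔP = 44, V ≈ 6.5 × 44^0.634 ≈ 71.59 kt.
ΔV over 18 h = 9.67 kt → 24 h equivalent = 9.67 × 24/18 ≈ 12.89 kt.
13 kt < 30 kt ⇒ not rapid intensification.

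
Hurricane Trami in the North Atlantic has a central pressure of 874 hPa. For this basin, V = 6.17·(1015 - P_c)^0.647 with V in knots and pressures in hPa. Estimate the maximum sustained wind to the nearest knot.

152 kt

ΔP = 1015 − 874 = 141 hPa.
141^0.647 ≈ 24.578.
V ≈ 6.17 × 24.578 ≈ 151.6 kt.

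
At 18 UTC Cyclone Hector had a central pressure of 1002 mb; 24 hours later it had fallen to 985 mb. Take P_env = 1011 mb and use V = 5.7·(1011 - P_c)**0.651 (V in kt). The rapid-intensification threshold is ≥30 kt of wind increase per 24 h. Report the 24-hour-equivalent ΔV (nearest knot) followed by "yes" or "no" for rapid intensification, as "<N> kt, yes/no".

24 kt, no

V₁: ΔP = 9, V ≈ 5.7 × 9^0.651 ≈ 23.83 kt.
V₂: ΔP = 26, V ≈ 5.7 × 26^0.651 ≈ 47.54 kt.
ΔV over 24 h = 23.71 kt → 24 h equivalent = 23.71 × 24/24 ≈ 23.71 kt.
24 kt < 30 kt ⇒ not rapid intensification.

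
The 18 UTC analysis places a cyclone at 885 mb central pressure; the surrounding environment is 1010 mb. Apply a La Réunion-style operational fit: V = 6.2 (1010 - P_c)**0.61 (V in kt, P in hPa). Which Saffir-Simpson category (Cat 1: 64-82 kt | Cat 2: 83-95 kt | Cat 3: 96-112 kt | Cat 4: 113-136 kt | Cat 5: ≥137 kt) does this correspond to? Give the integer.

ΔP = 1010 − 885 = 125 mb.
V ≈ 6.2 × 125^0.61 = 6.2 × 19.02 ≈ 118 kt.
118 kt falls in the Category 4 band.

4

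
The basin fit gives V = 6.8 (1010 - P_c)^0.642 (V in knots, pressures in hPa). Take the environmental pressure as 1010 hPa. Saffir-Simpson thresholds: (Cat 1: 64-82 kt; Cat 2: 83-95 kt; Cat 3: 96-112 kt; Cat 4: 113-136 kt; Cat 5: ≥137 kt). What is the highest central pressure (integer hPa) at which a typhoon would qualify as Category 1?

Category 1 begins at V = 64 kt.
Required ΔP = (64/6.8)^(1/0.642) = 9.412^1.558 ≈ 32.86 hPa.
P_c ≤ 1010 − 32.86 = 977.14, so the highest integer P_c is 977 hPa.

977 hPa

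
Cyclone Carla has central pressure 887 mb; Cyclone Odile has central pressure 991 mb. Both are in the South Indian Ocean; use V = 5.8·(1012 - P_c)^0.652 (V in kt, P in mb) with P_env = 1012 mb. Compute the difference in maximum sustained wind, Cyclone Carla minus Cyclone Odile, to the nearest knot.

Cyclone Carla: ΔP = 125; V ≈ 5.8 × 125^0.652 ≈ 135.09 kt.
Cyclone Odile: ΔP = 21; V ≈ 5.8 × 21^0.652 ≈ 42.22 kt.
Difference ≈ 135.09 − 42.22 = 92.87 → 93 kt.

93 kt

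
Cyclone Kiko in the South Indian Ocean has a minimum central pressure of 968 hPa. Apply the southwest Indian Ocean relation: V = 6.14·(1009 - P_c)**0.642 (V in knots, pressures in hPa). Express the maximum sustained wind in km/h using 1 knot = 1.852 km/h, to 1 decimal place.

ΔP = 1009 − 968 = 41 hPa.
V ≈ 6.14 × 41^0.642 = 6.14 × 10.849 ≈ 66.616 kt.
66.616 × 1.852 ≈ 123.37 km/h → 123.4 km/h.

123.4 km/h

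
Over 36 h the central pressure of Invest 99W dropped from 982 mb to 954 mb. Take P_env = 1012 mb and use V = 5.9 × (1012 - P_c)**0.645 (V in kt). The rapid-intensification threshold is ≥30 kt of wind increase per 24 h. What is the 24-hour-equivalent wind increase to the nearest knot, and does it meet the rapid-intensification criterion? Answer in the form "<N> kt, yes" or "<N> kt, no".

V₁: ΔP = 30, V ≈ 5.9 × 30^0.645 ≈ 52.92 kt.
V₂: ΔP = 58, V ≈ 5.9 × 58^0.645 ≈ 80.96 kt.
ΔV over 36 h = 28.04 kt → 24 h equivalent = 28.04 × 24/36 ≈ 18.69 kt.
19 kt < 30 kt ⇒ not rapid intensification.

19 kt, no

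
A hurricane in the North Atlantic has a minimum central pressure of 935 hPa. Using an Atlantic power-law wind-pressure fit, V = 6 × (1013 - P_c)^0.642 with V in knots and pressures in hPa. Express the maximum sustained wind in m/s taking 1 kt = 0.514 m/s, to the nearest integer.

51 m/s

ΔP = 1013 − 935 = 78 hPa.
V ≈ 6 × 78^0.642 = 6 × 16.396 ≈ 98.373 kt.
98.373 × 0.514 ≈ 50.56 m/s → 51 m/s.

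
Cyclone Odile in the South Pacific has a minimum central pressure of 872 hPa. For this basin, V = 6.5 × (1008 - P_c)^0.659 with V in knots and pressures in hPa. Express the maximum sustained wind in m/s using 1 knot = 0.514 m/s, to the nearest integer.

85 m/s

ΔP = 1008 − 872 = 136 hPa.
V ≈ 6.5 × 136^0.659 = 6.5 × 25.468 ≈ 165.545 kt.
165.545 × 0.514 ≈ 85.09 m/s → 85 m/s.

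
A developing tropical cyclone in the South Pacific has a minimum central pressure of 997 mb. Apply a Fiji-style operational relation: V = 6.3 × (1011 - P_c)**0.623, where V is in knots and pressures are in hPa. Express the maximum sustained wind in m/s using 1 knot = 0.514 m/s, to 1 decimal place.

16.8 m/s

ΔP = 1011 − 997 = 14 mb.
V ≈ 6.3 × 14^0.623 = 6.3 × 5.177 ≈ 32.612 kt.
32.612 × 0.514 ≈ 16.76 m/s → 16.8 m/s.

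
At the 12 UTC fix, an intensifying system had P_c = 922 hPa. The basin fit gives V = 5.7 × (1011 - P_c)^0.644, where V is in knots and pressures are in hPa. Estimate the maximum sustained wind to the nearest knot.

103 kt

ΔP = 1011 − 922 = 89 hPa.
89^0.644 ≈ 18.006.
V ≈ 5.7 × 18.006 ≈ 102.6 kt.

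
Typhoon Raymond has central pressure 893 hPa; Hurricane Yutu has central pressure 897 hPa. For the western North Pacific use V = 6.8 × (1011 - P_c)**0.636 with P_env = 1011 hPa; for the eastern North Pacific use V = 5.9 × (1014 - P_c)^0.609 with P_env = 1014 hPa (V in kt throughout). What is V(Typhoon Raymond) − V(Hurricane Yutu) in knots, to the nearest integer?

Typhoon Raymond: ΔP = 118; V ≈ 6.8 × 118^0.636 ≈ 141.33 kt.
Hurricane Yutu: ΔP = 117; V ≈ 5.9 × 117^0.609 ≈ 107.25 kt.
Difference ≈ 141.33 − 107.25 = 34.08 → 34 kt.

34 kt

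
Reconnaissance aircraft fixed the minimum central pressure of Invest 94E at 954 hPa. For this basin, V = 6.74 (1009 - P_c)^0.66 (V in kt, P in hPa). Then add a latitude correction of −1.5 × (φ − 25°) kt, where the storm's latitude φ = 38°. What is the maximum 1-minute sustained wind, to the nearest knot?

ΔP = 1009 − 954 = 55 hPa.
55^0.66 ≈ 14.081.
V ≈ 6.74 × 14.081 ≈ 94.9 kt.
Latitude correction: −1.5 × (38 − 25) = -19.5 kt.
Corrected V ≈ 75.4 kt → 75 kt.

75 kt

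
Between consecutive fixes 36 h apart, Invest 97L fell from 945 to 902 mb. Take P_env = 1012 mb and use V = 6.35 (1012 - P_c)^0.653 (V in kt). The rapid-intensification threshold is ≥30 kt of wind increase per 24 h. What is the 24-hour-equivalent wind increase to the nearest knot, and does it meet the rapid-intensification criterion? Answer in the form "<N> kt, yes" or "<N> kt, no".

V₁: ΔP = 67, V ≈ 6.35 × 67^0.653 ≈ 98.90 kt.
V₂: ΔP = 110, V ≈ 6.35 × 110^0.653 ≈ 136.71 kt.
ΔV over 36 h = 37.81 kt → 24 h equivalent = 37.81 × 24/36 ≈ 25.21 kt.
25 kt < 30 kt ⇒ not rapid intensification.

25 kt, no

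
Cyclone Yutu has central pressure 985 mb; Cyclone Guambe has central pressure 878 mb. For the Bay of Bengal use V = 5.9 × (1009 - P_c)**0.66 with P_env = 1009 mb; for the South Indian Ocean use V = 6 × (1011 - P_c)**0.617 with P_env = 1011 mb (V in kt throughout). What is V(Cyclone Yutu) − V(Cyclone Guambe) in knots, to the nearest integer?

Cyclone Yutu: ΔP = 24; V ≈ 5.9 × 24^0.66 ≈ 48.06 kt.
Cyclone Guambe: ΔP = 133; V ≈ 6 × 133^0.617 ≈ 122.62 kt.
Difference ≈ 48.06 − 122.62 = -74.56 → -75 kt.

-75 kt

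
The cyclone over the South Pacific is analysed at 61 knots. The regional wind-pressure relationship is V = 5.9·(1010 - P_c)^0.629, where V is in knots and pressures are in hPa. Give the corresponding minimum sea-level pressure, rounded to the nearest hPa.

ΔP = (V / 5.9)^(1/0.629) = (61/5.9)^1.590.
61/5.9 = 10.339; 10.339^1.590 ≈ 41.01 hPa.
P_c = 1010 − 41.01 = 968.99 ≈ 969 hPa.

969 hPa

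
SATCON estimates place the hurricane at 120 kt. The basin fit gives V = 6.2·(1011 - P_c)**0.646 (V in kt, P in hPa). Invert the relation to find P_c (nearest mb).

913 mb

ΔP = (V / 6.2)^(1/0.646) = (120/6.2)^1.548.
120/6.2 = 19.355; 19.355^1.548 ≈ 98.16 mb.
P_c = 1011 − 98.16 = 912.84 ≈ 913 mb.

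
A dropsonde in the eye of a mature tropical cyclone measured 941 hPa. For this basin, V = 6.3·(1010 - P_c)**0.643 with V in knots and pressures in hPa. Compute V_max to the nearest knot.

96 kt

ΔP = 1010 − 941 = 69 hPa.
69^0.643 ≈ 15.219.
V ≈ 6.3 × 15.219 ≈ 95.9 kt.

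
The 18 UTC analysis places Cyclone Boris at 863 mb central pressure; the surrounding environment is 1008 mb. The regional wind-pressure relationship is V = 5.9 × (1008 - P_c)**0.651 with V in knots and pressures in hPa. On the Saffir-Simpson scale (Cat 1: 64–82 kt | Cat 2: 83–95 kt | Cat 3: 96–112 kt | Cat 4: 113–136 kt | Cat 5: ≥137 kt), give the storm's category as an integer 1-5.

ΔP = 1008 − 863 = 145 mb.
V ≈ 5.9 × 145^0.651 = 5.9 × 25.53 ≈ 151 kt.
151 kt falls in the Category 5 band.

5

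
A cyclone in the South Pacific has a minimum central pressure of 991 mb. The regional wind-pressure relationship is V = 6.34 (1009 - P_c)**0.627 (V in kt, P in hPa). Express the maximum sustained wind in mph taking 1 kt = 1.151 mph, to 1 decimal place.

ΔP = 1009 − 991 = 18 mb.
V ≈ 6.34 × 18^0.627 = 6.34 × 6.124 ≈ 38.828 kt.
38.828 × 1.151 ≈ 44.69 mph → 44.7 mph.

44.7 mph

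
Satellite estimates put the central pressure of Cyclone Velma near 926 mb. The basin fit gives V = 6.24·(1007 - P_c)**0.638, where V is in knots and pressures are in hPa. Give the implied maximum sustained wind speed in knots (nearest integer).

103 kt

ΔP = 1007 − 926 = 81 mb.
81^0.638 ≈ 16.505.
V ≈ 6.24 × 16.505 ≈ 103.0 kt.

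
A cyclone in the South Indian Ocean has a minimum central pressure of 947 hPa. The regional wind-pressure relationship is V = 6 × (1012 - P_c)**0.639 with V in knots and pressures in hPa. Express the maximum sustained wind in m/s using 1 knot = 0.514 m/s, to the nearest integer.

ΔP = 1012 − 947 = 65 hPa.
V ≈ 6 × 65^0.639 = 6 × 14.403 ≈ 86.418 kt.
86.418 × 0.514 ≈ 44.42 m/s → 44 m/s.

44 m/s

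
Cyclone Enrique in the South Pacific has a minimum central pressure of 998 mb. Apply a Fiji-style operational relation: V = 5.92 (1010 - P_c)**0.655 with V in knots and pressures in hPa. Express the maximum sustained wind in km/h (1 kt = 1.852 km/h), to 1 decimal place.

55.8 km/h

ΔP = 1010 − 998 = 12 mb.
V ≈ 5.92 × 12^0.655 = 5.92 × 5.092 ≈ 30.143 kt.
30.143 × 1.852 ≈ 55.82 km/h → 55.8 km/h.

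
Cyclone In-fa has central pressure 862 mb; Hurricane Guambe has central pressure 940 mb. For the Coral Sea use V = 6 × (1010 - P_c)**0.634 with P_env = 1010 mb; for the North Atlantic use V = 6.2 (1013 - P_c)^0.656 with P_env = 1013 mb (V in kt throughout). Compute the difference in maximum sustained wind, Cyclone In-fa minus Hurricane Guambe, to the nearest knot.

Cyclone In-fa: ΔP = 148; V ≈ 6 × 148^0.634 ≈ 142.59 kt.
Hurricane Guambe: ΔP = 73; V ≈ 6.2 × 73^0.656 ≈ 103.45 kt.
Difference ≈ 142.59 − 103.45 = 39.14 → 39 kt.

39 kt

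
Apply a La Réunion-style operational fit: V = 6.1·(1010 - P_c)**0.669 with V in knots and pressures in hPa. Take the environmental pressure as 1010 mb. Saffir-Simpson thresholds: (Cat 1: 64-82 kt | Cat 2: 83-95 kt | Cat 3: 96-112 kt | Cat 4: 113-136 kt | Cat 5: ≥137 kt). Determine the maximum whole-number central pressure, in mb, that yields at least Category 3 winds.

948 mb

Category 3 begins at V = 96 kt.
Required ΔP = (96/6.1)^(1/0.669) = 15.738^1.495 ≈ 61.54 mb.
P_c ≤ 1010 − 61.54 = 948.46, so the highest integer P_c is 948 mb.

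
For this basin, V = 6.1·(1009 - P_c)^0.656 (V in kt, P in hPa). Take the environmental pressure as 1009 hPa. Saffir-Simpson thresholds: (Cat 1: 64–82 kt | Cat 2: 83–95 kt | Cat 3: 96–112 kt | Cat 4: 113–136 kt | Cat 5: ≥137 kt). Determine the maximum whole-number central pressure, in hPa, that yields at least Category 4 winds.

923 hPa

Category 4 begins at V = 113 kt.
Required ΔP = (113/6.1)^(1/0.656) = 18.525^1.524 ≈ 85.61 hPa.
P_c ≤ 1009 − 85.61 = 923.39, so the highest integer P_c is 923 hPa.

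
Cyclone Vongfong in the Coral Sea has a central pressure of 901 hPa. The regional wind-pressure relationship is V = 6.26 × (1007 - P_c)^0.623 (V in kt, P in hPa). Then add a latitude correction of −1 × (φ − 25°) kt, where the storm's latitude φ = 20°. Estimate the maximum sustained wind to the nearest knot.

119 kt

ΔP = 1007 − 901 = 106 hPa.
106^0.623 ≈ 18.271.
V ≈ 6.26 × 18.271 ≈ 114.4 kt.
Latitude correction: −1 × (20 − 25) = 5 kt.
Corrected V ≈ 119.4 kt → 119 kt.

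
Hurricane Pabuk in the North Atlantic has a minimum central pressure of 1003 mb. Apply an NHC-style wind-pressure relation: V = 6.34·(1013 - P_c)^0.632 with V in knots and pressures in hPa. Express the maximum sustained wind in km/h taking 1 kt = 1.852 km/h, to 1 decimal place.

50.3 km/h

ΔP = 1013 − 1003 = 10 mb.
V ≈ 6.34 × 10^0.632 = 6.34 × 4.285 ≈ 27.170 kt.
27.170 × 1.852 ≈ 50.32 km/h → 50.3 km/h.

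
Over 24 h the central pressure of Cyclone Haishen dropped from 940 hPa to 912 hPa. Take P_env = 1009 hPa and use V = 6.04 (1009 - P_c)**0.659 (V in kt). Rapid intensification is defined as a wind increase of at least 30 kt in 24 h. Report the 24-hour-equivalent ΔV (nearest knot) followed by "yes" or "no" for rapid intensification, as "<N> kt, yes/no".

25 kt, no

V₁: ΔP = 69, V ≈ 6.04 × 69^0.659 ≈ 98.36 kt.
V₂: ΔP = 97, V ≈ 6.04 × 97^0.659 ≈ 123.12 kt.
ΔV over 24 h = 24.76 kt → 24 h equivalent = 24.76 × 24/24 ≈ 24.76 kt.
25 kt < 30 kt ⇒ not rapid intensification.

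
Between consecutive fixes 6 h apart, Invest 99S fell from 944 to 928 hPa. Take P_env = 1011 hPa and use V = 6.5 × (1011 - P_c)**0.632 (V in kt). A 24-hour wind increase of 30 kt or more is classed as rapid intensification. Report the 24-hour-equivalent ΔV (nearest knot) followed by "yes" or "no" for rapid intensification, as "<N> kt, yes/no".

54 kt, yes

V₁: ΔP = 67, V ≈ 6.5 × 67^0.632 ≈ 92.68 kt.
V₂: ΔP = 83, V ≈ 6.5 × 83^0.632 ≈ 106.11 kt.
ΔV over 6 h = 13.43 kt → 24 h equivalent = 13.43 × 24/6 ≈ 53.72 kt.
54 kt ≥ 30 kt ⇒ rapid intensification.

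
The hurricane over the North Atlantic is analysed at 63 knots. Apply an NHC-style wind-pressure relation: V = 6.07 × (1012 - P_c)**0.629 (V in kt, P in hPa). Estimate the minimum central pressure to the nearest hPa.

971 hPa

ΔP = (V / 6.07)^(1/0.629) = (63/6.07)^1.590.
63/6.07 = 10.379; 10.379^1.590 ≈ 41.26 hPa.
P_c = 1012 − 41.26 = 970.74 ≈ 971 hPa.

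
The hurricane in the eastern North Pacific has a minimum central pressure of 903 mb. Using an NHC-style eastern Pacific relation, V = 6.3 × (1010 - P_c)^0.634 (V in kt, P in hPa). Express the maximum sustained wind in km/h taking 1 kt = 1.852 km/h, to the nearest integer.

226 km/h

ΔP = 1010 − 903 = 107 mb.
V ≈ 6.3 × 107^0.634 = 6.3 × 19.348 ≈ 121.891 kt.
121.891 × 1.852 ≈ 225.74 km/h → 226 km/h.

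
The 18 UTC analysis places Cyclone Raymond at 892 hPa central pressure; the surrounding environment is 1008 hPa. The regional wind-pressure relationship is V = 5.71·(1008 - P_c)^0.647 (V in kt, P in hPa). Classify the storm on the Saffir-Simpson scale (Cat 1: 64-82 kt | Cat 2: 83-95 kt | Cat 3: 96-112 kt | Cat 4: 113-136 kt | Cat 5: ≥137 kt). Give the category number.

4

ΔP = 1008 − 892 = 116 hPa.
V ≈ 5.71 × 116^0.647 = 5.71 × 21.66 ≈ 124 kt.
124 kt falls in the Category 4 band.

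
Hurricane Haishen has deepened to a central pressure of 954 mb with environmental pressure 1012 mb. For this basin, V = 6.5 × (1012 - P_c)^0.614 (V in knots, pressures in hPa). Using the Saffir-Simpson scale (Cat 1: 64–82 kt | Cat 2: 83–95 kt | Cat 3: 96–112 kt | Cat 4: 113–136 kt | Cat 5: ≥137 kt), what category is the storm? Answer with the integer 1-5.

1

ΔP = 1012 − 954 = 58 mb.
V ≈ 6.5 × 58^0.614 = 6.5 × 12.10 ≈ 79 kt.
79 kt falls in the Category 1 band.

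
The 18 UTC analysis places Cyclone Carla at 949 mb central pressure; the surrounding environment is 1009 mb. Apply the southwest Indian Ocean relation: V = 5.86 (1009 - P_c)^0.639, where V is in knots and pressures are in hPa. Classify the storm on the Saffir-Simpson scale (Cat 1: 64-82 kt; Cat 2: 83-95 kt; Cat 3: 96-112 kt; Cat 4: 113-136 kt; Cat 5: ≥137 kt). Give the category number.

ΔP = 1009 − 949 = 60 mb.
V ≈ 5.86 × 60^0.639 = 5.86 × 13.68 ≈ 80 kt.
80 kt falls in the Category 1 band.

1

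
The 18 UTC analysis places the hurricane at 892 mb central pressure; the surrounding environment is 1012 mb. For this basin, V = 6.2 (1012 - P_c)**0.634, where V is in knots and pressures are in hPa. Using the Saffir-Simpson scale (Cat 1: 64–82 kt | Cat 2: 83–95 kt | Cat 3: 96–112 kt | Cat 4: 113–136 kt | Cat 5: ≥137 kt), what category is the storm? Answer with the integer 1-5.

4

ΔP = 1012 − 892 = 120 mb.
V ≈ 6.2 × 120^0.634 = 6.2 × 20.81 ≈ 129 kt.
129 kt falls in the Category 4 band.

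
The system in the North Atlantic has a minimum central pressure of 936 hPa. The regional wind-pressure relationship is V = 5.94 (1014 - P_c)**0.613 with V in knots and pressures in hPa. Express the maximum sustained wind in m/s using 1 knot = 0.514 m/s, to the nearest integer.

44 m/s

ΔP = 1014 − 936 = 78 hPa.
V ≈ 5.94 × 78^0.613 = 5.94 × 14.450 ≈ 85.830 kt.
85.830 × 0.514 ≈ 44.12 m/s → 44 m/s.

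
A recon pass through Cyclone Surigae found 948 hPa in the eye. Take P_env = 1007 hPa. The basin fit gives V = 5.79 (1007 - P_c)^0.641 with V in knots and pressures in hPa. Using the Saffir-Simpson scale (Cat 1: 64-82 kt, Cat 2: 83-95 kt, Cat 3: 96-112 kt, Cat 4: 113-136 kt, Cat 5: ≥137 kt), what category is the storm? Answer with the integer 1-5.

1

ΔP = 1007 − 948 = 59 hPa.
V ≈ 5.79 × 59^0.641 = 5.79 × 13.65 ≈ 79 kt.
79 kt falls in the Category 1 band.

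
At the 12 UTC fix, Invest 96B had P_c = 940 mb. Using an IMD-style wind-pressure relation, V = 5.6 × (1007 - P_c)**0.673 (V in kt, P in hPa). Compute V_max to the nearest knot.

95 kt

ΔP = 1007 − 940 = 67 mb.
67^0.673 ≈ 16.941.
V ≈ 5.6 × 16.941 ≈ 94.9 kt.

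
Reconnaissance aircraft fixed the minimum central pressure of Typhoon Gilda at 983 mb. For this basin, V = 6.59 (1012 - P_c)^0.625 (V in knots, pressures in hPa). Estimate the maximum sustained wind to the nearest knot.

54 kt

ΔP = 1012 − 983 = 29 mb.
29^0.625 ≈ 8.203.
V ≈ 6.59 × 8.203 ≈ 54.1 kt.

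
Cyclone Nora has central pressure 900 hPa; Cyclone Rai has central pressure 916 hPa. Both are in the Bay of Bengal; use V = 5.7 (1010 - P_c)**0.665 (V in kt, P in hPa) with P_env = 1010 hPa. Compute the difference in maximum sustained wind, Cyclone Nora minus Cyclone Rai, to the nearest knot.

Cyclone Nora: ΔP = 110; V ≈ 5.7 × 110^0.665 ≈ 129.84 kt.
Cyclone Rai: ΔP = 94; V ≈ 5.7 × 94^0.665 ≈ 116.95 kt.
Difference ≈ 129.84 − 116.95 = 12.89 → 13 kt.

13 kt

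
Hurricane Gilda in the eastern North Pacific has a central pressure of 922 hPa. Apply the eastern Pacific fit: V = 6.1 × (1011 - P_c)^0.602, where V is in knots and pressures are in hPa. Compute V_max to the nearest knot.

ΔP = 1011 − 922 = 89 hPa.
89^0.602 ≈ 14.912.
V ≈ 6.1 × 14.912 ≈ 91.0 kt.

91 kt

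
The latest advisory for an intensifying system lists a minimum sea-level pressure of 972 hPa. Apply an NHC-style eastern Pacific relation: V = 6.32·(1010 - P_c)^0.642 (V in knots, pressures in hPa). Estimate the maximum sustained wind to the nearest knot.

ΔP = 1010 − 972 = 38 hPa.
38^0.642 ≈ 10.333.
V ≈ 6.32 × 10.333 ≈ 65.3 kt.

65 kt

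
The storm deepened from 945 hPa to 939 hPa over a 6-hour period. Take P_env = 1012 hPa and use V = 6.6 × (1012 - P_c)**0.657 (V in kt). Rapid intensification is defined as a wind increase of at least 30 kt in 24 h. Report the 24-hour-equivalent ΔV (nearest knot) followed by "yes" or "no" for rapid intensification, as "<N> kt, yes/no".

V₁: ΔP = 67, V ≈ 6.6 × 67^0.657 ≈ 104.54 kt.
V₂: ΔP = 73, V ≈ 6.6 × 73^0.657 ≈ 110.60 kt.
ΔV over 6 h = 6.06 kt → 24 h equivalent = 6.06 × 24/6 ≈ 24.24 kt.
24 kt < 30 kt ⇒ not rapid intensification.

24 kt, no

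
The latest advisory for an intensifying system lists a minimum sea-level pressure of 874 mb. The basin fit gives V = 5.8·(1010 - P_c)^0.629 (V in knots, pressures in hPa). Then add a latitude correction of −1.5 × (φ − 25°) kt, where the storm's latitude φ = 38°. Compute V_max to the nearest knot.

108 kt

ΔP = 1010 − 874 = 136 mb.
136^0.629 ≈ 21.978.
V ≈ 5.8 × 21.978 ≈ 127.5 kt.
Latitude correction: −1.5 × (38 − 25) = -19.5 kt.
Corrected V ≈ 108 kt → 108 kt.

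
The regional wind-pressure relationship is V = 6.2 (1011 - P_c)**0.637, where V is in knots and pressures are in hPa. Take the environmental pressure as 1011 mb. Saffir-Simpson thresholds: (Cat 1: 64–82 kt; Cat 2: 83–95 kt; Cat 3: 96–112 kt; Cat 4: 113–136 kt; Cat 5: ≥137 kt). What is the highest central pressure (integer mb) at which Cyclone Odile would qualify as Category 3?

Category 3 begins at V = 96 kt.
Required ΔP = (96/6.2)^(1/0.637) = 15.484^1.570 ≈ 73.78 mb.
P_c ≤ 1011 − 73.78 = 937.22, so the highest integer P_c is 937 mb.

937 mb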